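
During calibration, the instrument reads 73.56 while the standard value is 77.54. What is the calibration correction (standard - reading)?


Correction = standard - reading
= 77.54 - 73.56
= 3.9800

3.9800


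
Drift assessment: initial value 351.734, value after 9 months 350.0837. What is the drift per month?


rate = (v2 - v1) / months
= (350.0837 - 351.734) / 9
= -1.6503 / 9
= -0.1834

-0.1834


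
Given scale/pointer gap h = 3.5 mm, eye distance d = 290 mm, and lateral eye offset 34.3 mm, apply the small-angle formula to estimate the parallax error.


error = h * offset / d
= 3.5 * 34.3 / 290
= 0.4140

0.4140


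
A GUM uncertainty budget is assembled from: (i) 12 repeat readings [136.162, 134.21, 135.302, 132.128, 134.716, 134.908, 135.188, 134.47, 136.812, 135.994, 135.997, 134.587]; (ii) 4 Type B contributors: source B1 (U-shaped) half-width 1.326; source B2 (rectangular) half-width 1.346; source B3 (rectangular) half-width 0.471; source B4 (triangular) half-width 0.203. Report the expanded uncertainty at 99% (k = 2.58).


mean = (136.162 + 134.21 + 135.302 + 132.128 + 134.716 + 134.908 + 135.188 + 134.47 + 136.812 + 135.994 + 135.997 + 134.587) / 12 = 135.0395
s = sqrt(sum((x - mean)^2)/(n-1)) = 1.2111802
u_A = s / sqrt(n) = 1.2111802 / sqrt(12) = 0.34963761
u_B1 = 1.326 / sqrt(2) = 0.93762359
u_B2 = 1.346 / sqrt(3) = 0.77711346
u_B3 = 0.471 / sqrt(3) = 0.27193198
u_B4 = 0.203 / sqrt(6) = 0.082874403
uc = sqrt(0.34963761^2 + 0.93762359^2 + 0.77711346^2 + 0.27193198^2 + 0.082874403^2) = 1.298501
U = k * uc = 2.58 * 1.298501
U = 3.3501

3.3501


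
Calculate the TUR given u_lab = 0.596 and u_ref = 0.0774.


TUR = u_lab / u_ref
= 0.596 / 0.0774
= 7.7003

7.7003


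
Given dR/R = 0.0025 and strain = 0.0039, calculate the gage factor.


GF = (dR/R) / epsilon
= 0.0025 / 0.0039
= 0.6410

0.6410


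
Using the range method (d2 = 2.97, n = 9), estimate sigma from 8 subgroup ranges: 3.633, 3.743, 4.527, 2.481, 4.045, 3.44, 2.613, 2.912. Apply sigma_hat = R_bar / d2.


R_bar = (3.633 + 3.743 + 4.527 + 2.481 + 4.045 + 3.44 + 2.613 + 2.912) / 8
R_bar = 27.394 / 8 = 3.42425
sigma_hat = R_bar / d2 = 3.42425 / 2.97 = 1.1529

1.1529


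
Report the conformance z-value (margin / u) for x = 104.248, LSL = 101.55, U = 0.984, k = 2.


u = U / k = 0.984 / 2 = 0.492
margin = |LSL - x| = |101.55 - 104.248| = 2.698
z = margin / u = 2.698 / 0.492
z = 5.4837

5.4837


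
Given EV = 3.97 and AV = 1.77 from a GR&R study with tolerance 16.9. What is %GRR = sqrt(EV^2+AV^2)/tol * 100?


GRR = sqrt(EV^2 + AV^2) = sqrt(3.97^2 + 1.77^2) = 4.3466999
%GRR = GRR / tol * 100 = 4.3466999 / 16.9 * 100
%GRR = 25.7201

25.7201


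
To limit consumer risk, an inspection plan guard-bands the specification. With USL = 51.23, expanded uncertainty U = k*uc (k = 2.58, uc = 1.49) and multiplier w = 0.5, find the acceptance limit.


U = k * uc = 2.58 * 1.49 = 3.8442
guard band g = w * U = 0.5 * 3.8442 = 1.9221
AL = USL - g = 51.23 - 1.9221
AL = 49.3079

49.3079


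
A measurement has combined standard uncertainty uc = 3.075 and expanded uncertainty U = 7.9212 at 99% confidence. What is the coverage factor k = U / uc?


k = U / uc
k = 7.9212 / 3.075
k = 2.576

2.576


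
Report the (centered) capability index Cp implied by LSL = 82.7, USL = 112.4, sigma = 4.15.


Cp = (USL - LSL) / (6 * sigma)
= (112.4 - 82.7) / (6 * 4.15)
= 29.7000 / 24.9000
= 1.1928

1.1928


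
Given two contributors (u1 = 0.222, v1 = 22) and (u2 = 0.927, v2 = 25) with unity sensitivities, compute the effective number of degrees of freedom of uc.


uc = sqrt(u1^2 + u2^2) = sqrt(0.222^2 + 0.927^2) = 0.95321194
v_eff = uc^4 / (u1^4/v1 + u2^4/v2)
= 0.95321194^4 / (0.222^4/22 + 0.927^4/25)
= 0.82557759 / 0.029648258
v_eff = 27.8457

27.8457


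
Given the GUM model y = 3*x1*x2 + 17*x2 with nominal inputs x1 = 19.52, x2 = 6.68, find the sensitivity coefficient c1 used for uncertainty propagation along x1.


y = 3*x1*x2 + 17*x2
dy/dx1 = 3*x2
Evaluate at x2 = 6.68: c1 = 3 * 6.68
c1 = 20.0400

20.0400


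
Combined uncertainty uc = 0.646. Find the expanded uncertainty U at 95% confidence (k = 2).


U = k * uc
U = 2 * 0.646
U = 1.2920

1.2920


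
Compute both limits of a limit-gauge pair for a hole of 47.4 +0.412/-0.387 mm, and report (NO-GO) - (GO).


GO = nominal - lower_tol (smallest hole = maximum material condition)
GO = 47.4 - 0.387 = 47.013
NO-GO = nominal + upper_tol (largest hole = least material condition)
NO-GO = 47.4 + 0.412 = 47.812
spread = NO-GO - GO = 47.812 - 47.013 = 0.7990

0.7990


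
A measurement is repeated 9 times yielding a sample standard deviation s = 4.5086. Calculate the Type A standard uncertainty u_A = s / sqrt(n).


u_A = s / sqrt(n)
u_A = 4.5086 / sqrt(9)
u_A = 4.5086 / 3
u_A = 1.5029

1.5029


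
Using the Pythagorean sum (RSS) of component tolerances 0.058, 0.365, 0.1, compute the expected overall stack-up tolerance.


RSS = sqrt(0.058^2 + 0.365^2 + 0.1^2)
= sqrt(0.146589)
= 0.3829

0.3829


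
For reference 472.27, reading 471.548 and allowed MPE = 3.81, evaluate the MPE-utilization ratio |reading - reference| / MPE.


e = indication - reference = 471.548 - 472.27 = -0.7220
|e| = 0.7220
ratio = |e| / MPE = 0.7220 / 3.81
ratio = 0.1895

0.1895


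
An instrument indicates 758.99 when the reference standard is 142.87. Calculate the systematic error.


Systematic error = measured - true
= 758.99 - 142.87
= 616.1200

616.1200


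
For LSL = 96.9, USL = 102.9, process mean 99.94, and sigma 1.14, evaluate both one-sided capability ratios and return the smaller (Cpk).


Cpu = (USL - mean) / (3*sigma) = (102.9 - 99.94) / (3*1.14) = 0.8655
Cpl = (mean - LSL) / (3*sigma) = (99.94 - 96.9) / (3*1.14) = 0.8889
Cpk = min(Cpu, Cpl) = 0.8655

0.8655


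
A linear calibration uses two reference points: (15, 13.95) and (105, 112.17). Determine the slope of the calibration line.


slope = (y2 - y1) / (x2 - x1)
= (112.17 - 13.95) / (105 - 15)
= 98.2200 / 90
= 1.0913

1.0913


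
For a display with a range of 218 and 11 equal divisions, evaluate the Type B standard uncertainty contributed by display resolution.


resolution = range / divisions
resolution = 218 / 11 = 19.818182
u_res = resolution / (2*sqrt(3))
u_res = 19.818182 / 3.4641016
u_res = 5.7210

5.7210


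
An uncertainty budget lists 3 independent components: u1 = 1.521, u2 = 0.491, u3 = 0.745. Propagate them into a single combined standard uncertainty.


uc = sqrt(1.521^2 + 0.491^2 + 0.745^2)
uc = sqrt(3.109547)
uc = 1.7634

1.7634


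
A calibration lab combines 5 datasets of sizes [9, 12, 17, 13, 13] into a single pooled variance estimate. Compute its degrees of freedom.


nu = sum_i (n_i - 1)
nu = ((9 - 1) + (12 - 1) + (17 - 1) + (13 - 1) + (13 - 1))
nu = 8 + 11 + 16 + 12 + 12
nu = 59

59


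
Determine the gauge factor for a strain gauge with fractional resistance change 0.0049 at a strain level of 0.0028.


GF = (dR/R) / epsilon
= 0.0049 / 0.0028
= 1.7500

1.7500


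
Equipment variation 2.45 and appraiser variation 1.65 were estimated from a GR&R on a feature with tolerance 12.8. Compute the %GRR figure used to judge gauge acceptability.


GRR = sqrt(EV^2 + AV^2) = sqrt(2.45^2 + 1.65^2) = 2.9538111
%GRR = GRR / tol * 100 = 2.9538111 / 12.8 * 100
%GRR = 23.0766

23.0766


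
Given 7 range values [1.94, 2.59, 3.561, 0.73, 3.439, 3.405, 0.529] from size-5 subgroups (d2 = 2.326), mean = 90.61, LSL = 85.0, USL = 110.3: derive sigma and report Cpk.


R_bar = (1.94 + 2.59 + 3.561 + 0.73 + 3.439 + 3.405 + 0.529) / 7 = 2.3134286
sigma = R_bar / d2 = 2.3134286 / 2.326 = 0.99459527
Cp = (USL - LSL)/(6*sigma) = (110.3 - 85.0)/(6*0.99459527) = 4.2396
Cpu = (110.3 - 90.61)/(3*0.99459527) = 6.5990
Cpl = (90.61 - 85.0)/(3*0.99459527) = 1.8802
Cpk = min(Cpu, Cpl) = 1.8802

1.8802


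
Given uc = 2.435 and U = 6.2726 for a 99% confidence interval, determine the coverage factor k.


k = U / uc
k = 6.2726 / 2.435
k = 2.576

2.576


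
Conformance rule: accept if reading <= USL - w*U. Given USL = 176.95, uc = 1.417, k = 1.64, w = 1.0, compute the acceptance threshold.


U = k * uc = 1.64 * 1.417 = 2.32388
guard band g = w * U = 1.0 * 2.32388 = 2.32388
AL = USL - g = 176.95 - 2.32388
AL = 174.6261

174.6261


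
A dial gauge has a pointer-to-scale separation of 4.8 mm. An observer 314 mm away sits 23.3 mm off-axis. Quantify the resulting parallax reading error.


error = h * offset / d
= 4.8 * 23.3 / 314
= 0.3562

0.3562


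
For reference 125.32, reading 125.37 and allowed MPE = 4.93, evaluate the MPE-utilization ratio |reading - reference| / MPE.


e = indication - reference = 125.37 - 125.32 = 0.0500
|e| = 0.0500
ratio = |e| / MPE = 0.0500 / 4.93
ratio = 0.0101

0.0101


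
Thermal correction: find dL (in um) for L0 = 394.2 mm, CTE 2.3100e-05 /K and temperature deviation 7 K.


dL = L * alpha * dT
= 394.2 * 2.3100e-05 * 7
= 0.0637421 mm
dL_um = 0.0637421 * 1000 = 63.7421 um

63.7421


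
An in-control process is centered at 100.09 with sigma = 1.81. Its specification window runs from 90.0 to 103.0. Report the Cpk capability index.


Cpu = (USL - mean) / (3*sigma) = (103.0 - 100.09) / (3*1.81) = 0.5359
Cpl = (mean - LSL) / (3*sigma) = (100.09 - 90.0) / (3*1.81) = 1.8582
Cpk = min(Cpu, Cpl) = 0.5359

0.5359


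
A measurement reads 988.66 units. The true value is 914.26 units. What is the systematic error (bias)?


Systematic error = measured - true
= 988.66 - 914.26
= 74.4000

74.4000


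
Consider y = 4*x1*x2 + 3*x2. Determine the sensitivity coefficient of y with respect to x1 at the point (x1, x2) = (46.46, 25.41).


y = 4*x1*x2 + 3*x2
dy/dx1 = 4*x2
Evaluate at x2 = 25.41: c1 = 4 * 25.41
c1 = 101.6400

101.6400


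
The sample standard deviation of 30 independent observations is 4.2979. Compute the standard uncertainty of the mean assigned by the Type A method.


u_A = s / sqrt(n)
u_A = 4.2979 / sqrt(30)
u_A = 4.2979 / 5.4772256
u_A = 0.7847

0.7847


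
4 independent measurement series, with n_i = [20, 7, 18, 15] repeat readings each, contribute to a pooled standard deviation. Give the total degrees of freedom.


nu = sum_i (n_i - 1)
nu = ((20 - 1) + (7 - 1) + (18 - 1) + (15 - 1))
nu = 19 + 6 + 17 + 14
nu = 56

56


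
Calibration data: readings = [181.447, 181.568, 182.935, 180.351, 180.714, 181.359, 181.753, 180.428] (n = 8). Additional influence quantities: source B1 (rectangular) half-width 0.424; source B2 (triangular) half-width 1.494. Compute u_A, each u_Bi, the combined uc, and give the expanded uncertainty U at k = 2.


mean = (181.447 + 181.568 + 182.935 + 180.351 + 180.714 + 181.359 + 181.753 + 180.428) / 8 = 181.319375
s = sqrt(sum((x - mean)^2)/(n-1)) = 0.84318494
u_A = s / sqrt(n) = 0.84318494 / sqrt(8) = 0.29811089
u_B1 = 0.424 / sqrt(3) = 0.24479651
u_B2 = 1.494 / sqrt(6) = 0.60992295
uc = sqrt(0.29811089^2 + 0.24479651^2 + 0.60992295^2) = 0.72166574
U = k * uc = 2 * 0.72166574
U = 1.4433

1.4433


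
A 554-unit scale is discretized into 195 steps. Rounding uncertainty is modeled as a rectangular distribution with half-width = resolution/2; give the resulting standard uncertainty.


resolution = range / divisions
resolution = 554 / 195 = 2.8410256
u_res = resolution / (2*sqrt(3))
u_res = 2.8410256 / 3.4641016
u_res = 0.8201

0.8201


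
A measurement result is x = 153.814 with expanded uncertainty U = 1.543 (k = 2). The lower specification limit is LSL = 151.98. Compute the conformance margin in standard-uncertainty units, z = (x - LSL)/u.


u = U / k = 1.543 / 2 = 0.7715
margin = |LSL - x| = |151.98 - 153.814| = 1.834
z = margin / u = 1.834 / 0.7715
z = 2.3772

2.3772


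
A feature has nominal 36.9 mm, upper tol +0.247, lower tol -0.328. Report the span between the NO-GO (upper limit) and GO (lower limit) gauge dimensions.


GO = nominal - lower_tol (smallest hole = maximum material condition)
GO = 36.9 - 0.328 = 36.572
NO-GO = nominal + upper_tol (largest hole = least material condition)
NO-GO = 36.9 + 0.247 = 37.147
spread = NO-GO - GO = 37.147 - 36.572 = 0.5750

0.5750


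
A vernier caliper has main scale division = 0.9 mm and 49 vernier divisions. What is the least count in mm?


LC = MSD / n_div
= 0.9 / 49
= 0.0184

0.0184


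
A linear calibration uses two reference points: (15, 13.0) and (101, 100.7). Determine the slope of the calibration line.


slope = (y2 - y1) / (x2 - x1)
= (100.7 - 13.0) / (101 - 15)
= 87.7000 / 86
= 1.0198

1.0198


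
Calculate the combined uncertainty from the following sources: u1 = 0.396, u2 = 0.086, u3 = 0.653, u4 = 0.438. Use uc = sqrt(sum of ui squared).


uc = sqrt(0.396^2 + 0.086^2 + 0.653^2 + 0.438^2)
uc = sqrt(0.782465)
uc = 0.8846

0.8846


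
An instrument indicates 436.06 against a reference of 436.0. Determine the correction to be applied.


Correction = standard - reading
= 436.0 - 436.06
= -0.0600

-0.0600


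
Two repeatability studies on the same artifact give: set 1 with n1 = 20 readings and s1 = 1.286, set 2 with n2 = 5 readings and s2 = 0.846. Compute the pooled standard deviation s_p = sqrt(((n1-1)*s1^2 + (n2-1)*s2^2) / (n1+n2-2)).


s_p = sqrt(((n1-1)*s1^2 + (n2-1)*s2^2) / (n1+n2-2))
numerator = (20-1)*1.286^2 + (5-1)*0.846^2 = 31.422124 + 2.862864 = 34.284988
denominator = 20 + 5 - 2 = 23
s_p^2 = 34.284988 / 23 = 1.4906517
s_p = sqrt(1.4906517) = 1.2209

1.2209


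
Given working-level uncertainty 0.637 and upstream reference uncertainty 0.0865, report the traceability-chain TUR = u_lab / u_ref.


TUR = u_lab / u_ref
= 0.637 / 0.0865
= 7.3642

7.3642


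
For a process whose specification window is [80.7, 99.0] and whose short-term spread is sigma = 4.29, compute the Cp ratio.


Cp = (USL - LSL) / (6 * sigma)
= (99.0 - 80.7) / (6 * 4.29)
= 18.3000 / 25.7400
= 0.7110

0.7110


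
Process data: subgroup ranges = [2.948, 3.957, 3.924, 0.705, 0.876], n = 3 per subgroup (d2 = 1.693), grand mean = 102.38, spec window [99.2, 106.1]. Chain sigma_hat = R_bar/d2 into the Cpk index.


R_bar = (2.948 + 3.957 + 3.924 + 0.705 + 0.876) / 5 = 2.482
sigma = R_bar / d2 = 2.482 / 1.693 = 1.4660366
Cp = (USL - LSL)/(6*sigma) = (106.1 - 99.2)/(6*1.4660366) = 0.7844
Cpu = (106.1 - 102.38)/(3*1.4660366) = 0.8458
Cpl = (102.38 - 99.2)/(3*1.4660366) = 0.7230
Cpk = min(Cpu, Cpl) = 0.7230

0.7230


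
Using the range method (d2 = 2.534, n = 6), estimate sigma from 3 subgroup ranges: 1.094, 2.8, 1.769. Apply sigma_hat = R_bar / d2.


R_bar = (1.094 + 2.8 + 1.769) / 3
R_bar = 5.663 / 3 = 1.8876667
sigma_hat = R_bar / d2 = 1.8876667 / 2.534 = 0.7449

0.7449


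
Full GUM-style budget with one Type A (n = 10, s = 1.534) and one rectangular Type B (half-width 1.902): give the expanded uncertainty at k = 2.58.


u_A = s / sqrt(n) = 1.534 / sqrt(10) = 0.48509339
u_B = half_width / sqrt(3) = 1.902 / sqrt(3) = 1.0981202
uc = sqrt(u_A^2 + u_B^2) = sqrt(0.48509339^2 + 1.0981202^2) = 1.2004931
U = k * uc = 2.58 * 1.2004931
U = 3.0973

3.0973


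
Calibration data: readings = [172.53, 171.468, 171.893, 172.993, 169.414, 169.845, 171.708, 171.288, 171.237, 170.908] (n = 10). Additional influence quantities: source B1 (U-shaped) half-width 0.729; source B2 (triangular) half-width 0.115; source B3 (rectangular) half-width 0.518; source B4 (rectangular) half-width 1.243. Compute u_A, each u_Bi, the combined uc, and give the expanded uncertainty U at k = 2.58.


mean = (172.53 + 171.468 + 171.893 + 172.993 + 169.414 + 169.845 + 171.708 + 171.288 + 171.237 + 170.908) / 10 = 171.3284
s = sqrt(sum((x - mean)^2)/(n-1)) = 1.0928667
u_A = s / sqrt(n) = 1.0928667 / sqrt(10) = 0.3455948
u_B1 = 0.729 / sqrt(2) = 0.51548084
u_B2 = 0.115 / sqrt(6) = 0.046948553
u_B3 = 0.518 / sqrt(3) = 0.29906744
u_B4 = 1.243 / sqrt(3) = 0.71764638
uc = sqrt(0.3455948^2 + 0.51548084^2 + 0.046948553^2 + 0.29906744^2 + 0.71764638^2) = 0.99590064
U = k * uc = 2.58 * 0.99590064
U = 2.5694

2.5694


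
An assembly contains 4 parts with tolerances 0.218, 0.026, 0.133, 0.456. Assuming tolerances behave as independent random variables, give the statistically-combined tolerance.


RSS = sqrt(0.218^2 + 0.026^2 + 0.133^2 + 0.456^2)
= sqrt(0.273825)
= 0.5233

0.5233


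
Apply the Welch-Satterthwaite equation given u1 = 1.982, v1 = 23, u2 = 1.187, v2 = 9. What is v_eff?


uc = sqrt(u1^2 + u2^2) = sqrt(1.982^2 + 1.187^2) = 2.3102582
v_eff = uc^4 / (u1^4/v1 + u2^4/v2)
= 2.3102582^4 / (1.982^4/23 + 1.187^4/9)
= 28.486696 / 0.89152183
v_eff = 31.9529

31.9529


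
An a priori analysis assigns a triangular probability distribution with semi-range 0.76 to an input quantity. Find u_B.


u_B = half_width / sqrt(6)
u_B = 0.76 / 2.4494897
u_B = 0.3103

0.3103


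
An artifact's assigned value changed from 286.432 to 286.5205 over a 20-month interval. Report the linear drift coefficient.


rate = (v2 - v1) / months
= (286.5205 - 286.432) / 20
= 0.0885 / 20
= 0.0044

0.0044


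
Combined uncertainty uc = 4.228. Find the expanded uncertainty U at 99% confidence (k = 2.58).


U = k * uc
U = 2.58 * 4.228
U = 10.9082

10.9082


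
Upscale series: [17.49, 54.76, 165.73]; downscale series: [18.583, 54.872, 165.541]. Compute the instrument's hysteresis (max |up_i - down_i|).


|17.49 - 18.583| = 1.0930
|54.76 - 54.872| = 0.1120
|165.73 - 165.541| = 0.1890
hysteresis = max(diffs) = 1.0930

1.0930


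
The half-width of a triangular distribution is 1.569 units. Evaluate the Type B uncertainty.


u_B = half_width / sqrt(6)
u_B = 1.569 / 2.4494897
u_B = 0.6405

0.6405


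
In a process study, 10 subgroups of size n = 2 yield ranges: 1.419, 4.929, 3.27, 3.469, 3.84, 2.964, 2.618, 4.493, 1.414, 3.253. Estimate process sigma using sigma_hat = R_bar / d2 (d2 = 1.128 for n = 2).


R_bar = (1.419 + 4.929 + 3.27 + 3.469 + 3.84 + 2.964 + 2.618 + 4.493 + 1.414 + 3.253) / 10
R_bar = 31.669 / 10 = 3.1669
sigma_hat = R_bar / d2 = 3.1669 / 1.128 = 2.8075

2.8075


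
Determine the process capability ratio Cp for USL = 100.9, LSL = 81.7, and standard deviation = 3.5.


Cp = (USL - LSL) / (6 * sigma)
= (100.9 - 81.7) / (6 * 3.5)
= 19.2000 / 21.0000
= 0.9143

0.9143


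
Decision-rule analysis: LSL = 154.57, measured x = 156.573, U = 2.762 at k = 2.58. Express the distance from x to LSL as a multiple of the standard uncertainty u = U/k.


u = U / k = 2.762 / 2.58 = 1.0705426
margin = |LSL - x| = |154.57 - 156.573| = 2.003
z = margin / u = 2.003 / 1.0705426
z = 1.8710

1.8710


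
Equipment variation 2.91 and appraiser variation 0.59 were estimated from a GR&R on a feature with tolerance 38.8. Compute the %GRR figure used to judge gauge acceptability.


GRR = sqrt(EV^2 + AV^2) = sqrt(2.91^2 + 0.59^2) = 2.9692086
%GRR = GRR / tol * 100 = 2.9692086 / 38.8 * 100
%GRR = 7.6526

7.6526


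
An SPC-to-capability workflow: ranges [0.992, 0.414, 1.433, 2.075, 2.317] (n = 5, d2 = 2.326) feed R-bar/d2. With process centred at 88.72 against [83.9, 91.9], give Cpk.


R_bar = (0.992 + 0.414 + 1.433 + 2.075 + 2.317) / 5 = 1.4462
sigma = R_bar / d2 = 1.4462 / 2.326 = 0.62175408
Cp = (USL - LSL)/(6*sigma) = (91.9 - 83.9)/(6*0.62175408) = 2.1445
Cpu = (91.9 - 88.72)/(3*0.62175408) = 1.7049
Cpl = (88.72 - 83.9)/(3*0.62175408) = 2.5841
Cpk = min(Cpu, Cpl) = 1.7049

1.7049


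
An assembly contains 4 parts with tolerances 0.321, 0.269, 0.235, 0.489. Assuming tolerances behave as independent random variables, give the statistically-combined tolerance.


RSS = sqrt(0.321^2 + 0.269^2 + 0.235^2 + 0.489^2)
= sqrt(0.469748)
= 0.6854

0.6854


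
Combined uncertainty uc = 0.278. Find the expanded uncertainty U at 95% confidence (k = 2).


U = k * uc
U = 2 * 0.278
U = 0.5560

0.5560


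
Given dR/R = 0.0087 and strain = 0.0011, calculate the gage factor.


GF = (dR/R) / epsilon
= 0.0087 / 0.0011
= 7.9091

7.9091


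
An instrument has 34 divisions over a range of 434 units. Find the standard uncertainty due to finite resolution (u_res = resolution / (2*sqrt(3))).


resolution = range / divisions
resolution = 434 / 34 = 12.764706
u_res = resolution / (2*sqrt(3))
u_res = 12.764706 / 3.4641016
u_res = 3.6849

3.6849


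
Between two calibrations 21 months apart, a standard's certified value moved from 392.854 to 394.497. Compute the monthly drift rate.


rate = (v2 - v1) / months
= (394.497 - 392.854) / 21
= 1.6430 / 21
= 0.0782

0.0782


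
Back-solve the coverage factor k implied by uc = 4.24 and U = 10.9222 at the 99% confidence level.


k = U / uc
k = 10.9222 / 4.24
k = 2.576

2.576


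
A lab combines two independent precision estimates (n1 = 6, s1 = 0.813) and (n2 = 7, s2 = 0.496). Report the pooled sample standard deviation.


s_p = sqrt(((n1-1)*s1^2 + (n2-1)*s2^2) / (n1+n2-2))
numerator = (6-1)*0.813^2 + (7-1)*0.496^2 = 3.304845 + 1.476096 = 4.780941
denominator = 6 + 7 - 2 = 11
s_p^2 = 4.780941 / 11 = 0.434631
s_p = sqrt(0.434631) = 0.6593

0.6593


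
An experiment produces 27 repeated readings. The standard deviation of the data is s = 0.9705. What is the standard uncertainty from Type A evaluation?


u_A = s / sqrt(n)
u_A = 0.9705 / sqrt(27)
u_A = 0.9705 / 5.1961524
u_A = 0.1868

0.1868


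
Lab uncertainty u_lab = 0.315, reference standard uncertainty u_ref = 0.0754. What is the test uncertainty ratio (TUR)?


TUR = u_lab / u_ref
= 0.315 / 0.0754
= 4.1777

4.1777


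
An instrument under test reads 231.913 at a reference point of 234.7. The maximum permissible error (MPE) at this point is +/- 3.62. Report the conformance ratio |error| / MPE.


e = indication - reference = 231.913 - 234.7 = -2.7870
|e| = 2.7870
ratio = |e| / MPE = 2.7870 / 3.62
ratio = 0.7699

0.7699


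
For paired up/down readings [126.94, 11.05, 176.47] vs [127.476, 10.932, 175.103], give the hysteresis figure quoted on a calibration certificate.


|126.94 - 127.476| = 0.5360
|11.05 - 10.932| = 0.1180
|176.47 - 175.103| = 1.3670
hysteresis = max(diffs) = 1.3670

1.3670


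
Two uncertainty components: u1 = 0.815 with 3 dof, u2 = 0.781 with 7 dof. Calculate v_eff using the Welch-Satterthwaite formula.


uc = sqrt(u1^2 + u2^2) = sqrt(0.815^2 + 0.781^2) = 1.1287985
v_eff = uc^4 / (u1^4/v1 + u2^4/v2)
= 1.1287985^4 / (0.815^4/3 + 0.781^4/7)
= 1.6235501 / 0.2002153
v_eff = 8.1090

8.1090


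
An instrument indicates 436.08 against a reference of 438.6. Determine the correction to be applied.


Correction = standard - reading
= 438.6 - 436.08
= 2.5200

2.5200


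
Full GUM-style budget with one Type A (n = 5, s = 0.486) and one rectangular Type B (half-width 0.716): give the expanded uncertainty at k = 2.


u_A = s / sqrt(n) = 0.486 / sqrt(5) = 0.21734581
u_B = half_width / sqrt(3) = 0.716 / sqrt(3) = 0.41338279
uc = sqrt(u_A^2 + u_B^2) = sqrt(0.21734581^2 + 0.41338279^2) = 0.46703804
U = k * uc = 2 * 0.46703804
U = 0.9341

0.9341


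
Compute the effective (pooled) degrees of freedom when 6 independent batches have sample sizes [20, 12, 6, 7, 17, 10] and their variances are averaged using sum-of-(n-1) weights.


nu = sum_i (n_i - 1)
nu = ((20 - 1) + (12 - 1) + (6 - 1) + (7 - 1) + (17 - 1) + (10 - 1))
nu = 19 + 11 + 5 + 6 + 16 + 9
nu = 66

66


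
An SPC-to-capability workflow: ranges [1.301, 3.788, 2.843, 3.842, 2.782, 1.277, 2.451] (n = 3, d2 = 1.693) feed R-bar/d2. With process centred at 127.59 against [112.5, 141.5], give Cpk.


R_bar = (1.301 + 3.788 + 2.843 + 3.842 + 2.782 + 1.277 + 2.451) / 7 = 2.612
sigma = R_bar / d2 = 2.612 / 1.693 = 1.5428234
Cp = (USL - LSL)/(6*sigma) = (141.5 - 112.5)/(6*1.5428234) = 3.1328
Cpu = (141.5 - 127.59)/(3*1.5428234) = 3.0053
Cpl = (127.59 - 112.5)/(3*1.5428234) = 3.2603
Cpk = min(Cpu, Cpl) = 3.0053

3.0053


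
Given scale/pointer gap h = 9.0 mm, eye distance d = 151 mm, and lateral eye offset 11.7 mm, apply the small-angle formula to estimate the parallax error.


error = h * offset / d
= 9.0 * 11.7 / 151
= 0.6974

0.6974


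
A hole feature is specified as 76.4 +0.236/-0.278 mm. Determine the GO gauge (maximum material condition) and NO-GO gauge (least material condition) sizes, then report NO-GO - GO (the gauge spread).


GO = nominal - lower_tol (smallest hole = maximum material condition)
GO = 76.4 - 0.278 = 76.122
NO-GO = nominal + upper_tol (largest hole = least material condition)
NO-GO = 76.4 + 0.236 = 76.636
spread = NO-GO - GO = 76.636 - 76.122 = 0.5140

0.5140


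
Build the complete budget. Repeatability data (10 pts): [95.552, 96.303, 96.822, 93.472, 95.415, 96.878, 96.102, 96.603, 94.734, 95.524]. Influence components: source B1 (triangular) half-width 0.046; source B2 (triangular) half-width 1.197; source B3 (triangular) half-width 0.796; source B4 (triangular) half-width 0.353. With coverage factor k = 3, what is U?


mean = (95.552 + 96.303 + 96.822 + 93.472 + 95.415 + 96.878 + 96.102 + 96.603 + 94.734 + 95.524) / 10 = 95.7405
s = sqrt(sum((x - mean)^2)/(n-1)) = 1.0541997
u_A = s / sqrt(n) = 1.0541997 / sqrt(10) = 0.33336722
u_B1 = 0.046 / sqrt(6) = 0.018779421
u_B2 = 1.197 / sqrt(6) = 0.4886732
u_B3 = 0.796 / sqrt(6) = 0.32496564
u_B4 = 0.353 / sqrt(6) = 0.14411165
uc = sqrt(0.33336722^2 + 0.018779421^2 + 0.4886732^2 + 0.32496564^2 + 0.14411165^2) = 0.69040474
U = k * uc = 3 * 0.69040474
U = 2.0712

2.0712


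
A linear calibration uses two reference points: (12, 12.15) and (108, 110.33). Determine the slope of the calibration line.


slope = (y2 - y1) / (x2 - x1)
= (110.33 - 12.15) / (108 - 12)
= 98.1800 / 96
= 1.0227

1.0227


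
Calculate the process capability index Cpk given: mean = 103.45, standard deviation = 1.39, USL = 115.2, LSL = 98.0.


Cpu = (USL - mean) / (3*sigma) = (115.2 - 103.45) / (3*1.39) = 2.8177
Cpl = (mean - LSL) / (3*sigma) = (103.45 - 98.0) / (3*1.39) = 1.3070
Cpk = min(Cpu, Cpl) = 1.3070

1.3070


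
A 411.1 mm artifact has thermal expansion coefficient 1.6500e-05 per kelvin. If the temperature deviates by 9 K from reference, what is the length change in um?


dL = L * alpha * dT
= 411.1 * 1.6500e-05 * 9
= 0.0610484 mm
dL_um = 0.0610484 * 1000 = 61.0484 um

61.0484


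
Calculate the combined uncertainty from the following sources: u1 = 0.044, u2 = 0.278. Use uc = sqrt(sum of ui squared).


uc = sqrt(0.044^2 + 0.278^2)
uc = sqrt(0.07922)
uc = 0.2815

0.2815


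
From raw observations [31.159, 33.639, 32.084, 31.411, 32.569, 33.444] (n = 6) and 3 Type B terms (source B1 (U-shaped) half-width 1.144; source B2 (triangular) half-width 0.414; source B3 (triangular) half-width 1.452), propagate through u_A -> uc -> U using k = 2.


mean = (31.159 + 33.639 + 32.084 + 31.411 + 32.569 + 33.444) / 6 = 32.38433333
s = sqrt(sum((x - mean)^2)/(n-1)) = 1.0266648
u_A = s / sqrt(n) = 1.0266648 / sqrt(6) = 0.41913415
u_B1 = 1.144 / sqrt(2) = 0.80893016
u_B2 = 0.414 / sqrt(6) = 0.16901479
u_B3 = 1.452 / sqrt(6) = 0.59277652
uc = sqrt(0.41913415^2 + 0.80893016^2 + 0.16901479^2 + 0.59277652^2) = 1.0999961
U = k * uc = 2 * 1.0999961
U = 2.2000

2.2000


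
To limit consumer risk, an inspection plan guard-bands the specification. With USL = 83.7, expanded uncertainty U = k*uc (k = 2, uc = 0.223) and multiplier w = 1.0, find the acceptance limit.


U = k * uc = 2 * 0.223 = 0.446
guard band g = w * U = 1.0 * 0.446 = 0.446
AL = USL - g = 83.7 - 0.446
AL = 83.2540

83.2540


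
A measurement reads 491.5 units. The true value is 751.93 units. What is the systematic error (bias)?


Systematic error = measured - true
= 491.5 - 751.93
= -260.4300

-260.4300


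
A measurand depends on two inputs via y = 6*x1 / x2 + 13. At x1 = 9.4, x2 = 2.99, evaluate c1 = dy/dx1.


y = 6*x1 / x2 + 13
dy/dx1 = 6/x2
Evaluate at x2 = 2.99: c1 = 6 / 2.99
c1 = 2.0067

2.0067


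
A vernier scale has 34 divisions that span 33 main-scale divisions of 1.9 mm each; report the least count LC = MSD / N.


LC = MSD / n_div
= 1.9 / 34
= 0.0559

0.0559


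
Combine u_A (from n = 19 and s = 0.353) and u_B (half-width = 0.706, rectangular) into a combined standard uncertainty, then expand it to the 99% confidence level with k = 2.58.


u_A = s / sqrt(n) = 0.353 / sqrt(19) = 0.080983754
u_B = half_width / sqrt(3) = 0.706 / sqrt(3) = 0.40760929
uc = sqrt(u_A^2 + u_B^2) = sqrt(0.080983754^2 + 0.40760929^2) = 0.41557635
U = k * uc = 2.58 * 0.41557635
U = 1.0722

1.0722


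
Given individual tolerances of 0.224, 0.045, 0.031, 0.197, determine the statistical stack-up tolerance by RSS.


RSS = sqrt(0.224^2 + 0.045^2 + 0.031^2 + 0.197^2)
= sqrt(0.091971)
= 0.3033

0.3033


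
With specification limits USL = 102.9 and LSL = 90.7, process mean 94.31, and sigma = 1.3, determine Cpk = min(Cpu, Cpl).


Cpu = (USL - mean) / (3*sigma) = (102.9 - 94.31) / (3*1.3) = 2.2026
Cpl = (mean - LSL) / (3*sigma) = (94.31 - 90.7) / (3*1.3) = 0.9256
Cpk = min(Cpu, Cpl) = 0.9256

0.9256


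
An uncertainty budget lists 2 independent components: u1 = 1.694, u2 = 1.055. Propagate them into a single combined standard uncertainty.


uc = sqrt(1.694^2 + 1.055^2)
uc = sqrt(3.982661)
uc = 1.9957

1.9957


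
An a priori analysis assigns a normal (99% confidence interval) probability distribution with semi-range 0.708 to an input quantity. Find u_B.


u_B = half_width / 2.576
u_B = 0.708 / 2.576
u_B = 0.2748

0.2748


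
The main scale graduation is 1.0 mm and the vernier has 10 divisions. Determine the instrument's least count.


LC = MSD / n_div
= 1.0 / 10
= 0.1000

0.1000


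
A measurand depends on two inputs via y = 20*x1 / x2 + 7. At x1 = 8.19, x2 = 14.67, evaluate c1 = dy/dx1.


y = 20*x1 / x2 + 7
dy/dx1 = 20/x2
Evaluate at x2 = 14.67: c1 = 20 / 14.67
c1 = 1.3633

1.3633


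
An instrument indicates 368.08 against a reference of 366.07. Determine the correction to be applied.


Correction = standard - reading
= 366.07 - 368.08
= -2.0100

-2.0100


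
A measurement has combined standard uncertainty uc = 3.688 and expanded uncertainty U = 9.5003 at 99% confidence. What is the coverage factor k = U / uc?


k = U / uc
k = 9.5003 / 3.688
k = 2.576

2.576


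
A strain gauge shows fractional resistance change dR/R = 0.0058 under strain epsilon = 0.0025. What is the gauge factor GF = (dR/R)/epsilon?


GF = (dR/R) / epsilon
= 0.0058 / 0.0025
= 2.3200

2.3200


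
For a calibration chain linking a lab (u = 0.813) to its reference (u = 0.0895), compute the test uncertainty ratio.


TUR = u_lab / u_ref
= 0.813 / 0.0895
= 9.0838

9.0838


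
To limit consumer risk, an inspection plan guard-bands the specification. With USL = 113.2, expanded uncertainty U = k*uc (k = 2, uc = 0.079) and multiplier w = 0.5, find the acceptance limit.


U = k * uc = 2 * 0.079 = 0.158
guard band g = w * U = 0.5 * 0.158 = 0.079
AL = USL - g = 113.2 - 0.079
AL = 113.1210

113.1210


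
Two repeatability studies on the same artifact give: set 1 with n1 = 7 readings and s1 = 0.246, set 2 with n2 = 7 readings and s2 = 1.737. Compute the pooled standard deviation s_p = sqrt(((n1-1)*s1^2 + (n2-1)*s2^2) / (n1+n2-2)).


s_p = sqrt(((n1-1)*s1^2 + (n2-1)*s2^2) / (n1+n2-2))
numerator = (7-1)*0.246^2 + (7-1)*1.737^2 = 0.363096 + 18.103014 = 18.46611
denominator = 7 + 7 - 2 = 12
s_p^2 = 18.46611 / 12 = 1.5388425
s_p = sqrt(1.5388425) = 1.2405

1.2405


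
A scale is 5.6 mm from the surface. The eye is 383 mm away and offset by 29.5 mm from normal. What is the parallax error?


error = h * offset / d
= 5.6 * 29.5 / 383
= 0.4313

0.4313


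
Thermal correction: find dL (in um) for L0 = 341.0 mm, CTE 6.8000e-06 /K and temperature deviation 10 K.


dL = L * alpha * dT
= 341.0 * 6.8000e-06 * 10
= 0.0231880 mm
dL_um = 0.0231880 * 1000 = 23.1880 um

23.1880


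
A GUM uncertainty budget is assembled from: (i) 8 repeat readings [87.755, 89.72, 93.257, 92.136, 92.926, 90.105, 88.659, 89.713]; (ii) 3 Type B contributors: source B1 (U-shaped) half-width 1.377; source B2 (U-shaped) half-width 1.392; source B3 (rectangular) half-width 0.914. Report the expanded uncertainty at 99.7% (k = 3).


mean = (87.755 + 89.72 + 93.257 + 92.136 + 92.926 + 90.105 + 88.659 + 89.713) / 8 = 90.533875
s = sqrt(sum((x - mean)^2)/(n-1)) = 2.0164304
u_A = s / sqrt(n) = 2.0164304 / sqrt(8) = 0.7129158
u_B1 = 1.377 / sqrt(2) = 0.97368604
u_B2 = 1.392 / sqrt(2) = 0.98429264
u_B3 = 0.914 / sqrt(3) = 0.52769815
uc = sqrt(0.7129158^2 + 0.97368604^2 + 0.98429264^2 + 0.52769815^2) = 1.644266
U = k * uc = 3 * 1.644266
U = 4.9328

4.9328


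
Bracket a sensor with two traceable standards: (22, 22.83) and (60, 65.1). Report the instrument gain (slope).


slope = (y2 - y1) / (x2 - x1)
= (65.1 - 22.83) / (60 - 22)
= 42.2700 / 38
= 1.1124

1.1124


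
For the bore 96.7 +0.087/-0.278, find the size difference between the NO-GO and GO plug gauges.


GO = nominal - lower_tol (smallest hole = maximum material condition)
GO = 96.7 - 0.278 = 96.422
NO-GO = nominal + upper_tol (largest hole = least material condition)
NO-GO = 96.7 + 0.087 = 96.787
spread = NO-GO - GO = 96.787 - 96.422 = 0.3650

0.3650


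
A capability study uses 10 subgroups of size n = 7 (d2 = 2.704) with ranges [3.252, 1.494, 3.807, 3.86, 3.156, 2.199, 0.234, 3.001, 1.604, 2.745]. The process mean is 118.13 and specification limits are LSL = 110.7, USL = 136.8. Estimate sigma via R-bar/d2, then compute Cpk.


R_bar = (3.252 + 1.494 + 3.807 + 3.86 + 3.156 + 2.199 + 0.234 + 3.001 + 1.604 + 2.745) / 10 = 2.5352
sigma = R_bar / d2 = 2.5352 / 2.704 = 0.93757396
Cp = (USL - LSL)/(6*sigma) = (136.8 - 110.7)/(6*0.93757396) = 4.6396
Cpu = (136.8 - 118.13)/(3*0.93757396) = 6.6377
Cpl = (118.13 - 110.7)/(3*0.93757396) = 2.6416
Cpk = min(Cpu, Cpl) = 2.6416

2.6416


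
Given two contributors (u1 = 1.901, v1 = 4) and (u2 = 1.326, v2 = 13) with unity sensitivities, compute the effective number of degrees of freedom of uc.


uc = sqrt(u1^2 + u2^2) = sqrt(1.901^2 + 1.326^2) = 2.3177741
v_eff = uc^4 / (u1^4/v1 + u2^4/v2)
= 2.3177741^4 / (1.901^4/4 + 1.326^4/13)
= 28.859209 / 3.5026998
v_eff = 8.2391

8.2391


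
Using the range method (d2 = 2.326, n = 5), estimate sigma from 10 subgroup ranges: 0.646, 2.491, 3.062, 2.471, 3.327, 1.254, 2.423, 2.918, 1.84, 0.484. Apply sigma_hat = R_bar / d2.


R_bar = (0.646 + 2.491 + 3.062 + 2.471 + 3.327 + 1.254 + 2.423 + 2.918 + 1.84 + 0.484) / 10
R_bar = 20.916 / 10 = 2.0916
sigma_hat = R_bar / d2 = 2.0916 / 2.326 = 0.8992

0.8992


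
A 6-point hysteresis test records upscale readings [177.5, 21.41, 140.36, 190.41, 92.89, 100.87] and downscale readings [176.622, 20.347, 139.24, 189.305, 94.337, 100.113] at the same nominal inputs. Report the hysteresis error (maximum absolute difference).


|177.5 - 176.622| = 0.8780
|21.41 - 20.347| = 1.0630
|140.36 - 139.24| = 1.1200
|190.41 - 189.305| = 1.1050
|92.89 - 94.337| = 1.4470
|100.87 - 100.113| = 0.7570
hysteresis = max(diffs) = 1.4470

1.4470


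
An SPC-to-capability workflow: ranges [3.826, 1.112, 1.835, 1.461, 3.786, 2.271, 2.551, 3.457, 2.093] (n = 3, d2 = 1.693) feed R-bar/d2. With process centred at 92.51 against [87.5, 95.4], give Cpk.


R_bar = (3.826 + 1.112 + 1.835 + 1.461 + 3.786 + 2.271 + 2.551 + 3.457 + 2.093) / 9 = 2.488
sigma = R_bar / d2 = 2.488 / 1.693 = 1.4695806
Cp = (USL - LSL)/(6*sigma) = (95.4 - 87.5)/(6*1.4695806) = 0.8959
Cpu = (95.4 - 92.51)/(3*1.4695806) = 0.6555
Cpl = (92.51 - 87.5)/(3*1.4695806) = 1.1364
Cpk = min(Cpu, Cpl) = 0.6555

0.6555


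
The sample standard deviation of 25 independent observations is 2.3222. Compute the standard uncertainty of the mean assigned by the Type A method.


u_A = s / sqrt(n)
u_A = 2.3222 / sqrt(25)
u_A = 2.3222 / 5
u_A = 0.4644

0.4644


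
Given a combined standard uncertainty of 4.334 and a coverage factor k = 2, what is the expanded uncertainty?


U = k * uc
U = 2 * 4.334
U = 8.6680

8.6680


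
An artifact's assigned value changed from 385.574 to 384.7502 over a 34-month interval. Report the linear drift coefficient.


rate = (v2 - v1) / months
= (384.7502 - 385.574) / 34
= -0.8238 / 34
= -0.0242

-0.0242


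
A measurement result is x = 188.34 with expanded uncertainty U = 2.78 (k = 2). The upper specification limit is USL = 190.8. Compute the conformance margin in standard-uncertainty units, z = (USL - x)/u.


u = U / k = 2.78 / 2 = 1.39
margin = |USL - x| = |190.8 - 188.34| = 2.46
z = margin / u = 2.46 / 1.39
z = 1.7698

1.7698


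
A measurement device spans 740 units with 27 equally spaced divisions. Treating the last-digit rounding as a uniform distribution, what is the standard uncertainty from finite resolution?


resolution = range / divisions
resolution = 740 / 27 = 27.407407
u_res = resolution / (2*sqrt(3))
u_res = 27.407407 / 3.4641016
u_res = 7.9118

7.9118


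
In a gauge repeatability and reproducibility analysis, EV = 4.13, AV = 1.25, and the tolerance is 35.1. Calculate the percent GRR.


GRR = sqrt(EV^2 + AV^2) = sqrt(4.13^2 + 1.25^2) = 4.3150203
%GRR = GRR / tol * 100 = 4.3150203 / 35.1 * 100
%GRR = 12.2935

12.2935


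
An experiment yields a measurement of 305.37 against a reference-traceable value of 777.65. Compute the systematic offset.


Systematic error = measured - true
= 305.37 - 777.65
= -472.2800

-472.2800


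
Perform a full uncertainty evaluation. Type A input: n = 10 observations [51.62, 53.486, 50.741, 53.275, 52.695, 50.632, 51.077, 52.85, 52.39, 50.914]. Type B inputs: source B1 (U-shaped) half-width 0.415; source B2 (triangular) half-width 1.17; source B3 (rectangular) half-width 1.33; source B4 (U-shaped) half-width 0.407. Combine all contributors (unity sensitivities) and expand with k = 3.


mean = (51.62 + 53.486 + 50.741 + 53.275 + 52.695 + 50.632 + 51.077 + 52.85 + 52.39 + 50.914) / 10 = 51.968
s = sqrt(sum((x - mean)^2)/(n-1)) = 1.0961263
u_A = s / sqrt(n) = 1.0961263 / sqrt(10) = 0.34662557
u_B1 = 0.415 / sqrt(2) = 0.29344931
u_B2 = 1.17 / sqrt(6) = 0.4776505
u_B3 = 1.33 / sqrt(3) = 0.76787586
u_B4 = 0.407 / sqrt(2) = 0.28779246
uc = sqrt(0.34662557^2 + 0.29344931^2 + 0.4776505^2 + 0.76787586^2 + 0.28779246^2) = 1.0520787
U = k * uc = 3 * 1.0520787
U = 3.1562

3.1562


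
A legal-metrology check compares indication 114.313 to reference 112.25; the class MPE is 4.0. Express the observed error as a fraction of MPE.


e = indication - reference = 114.313 - 112.25 = 2.0630
|e| = 2.0630
ratio = |e| / MPE = 2.0630 / 4.0
ratio = 0.5158

0.5158


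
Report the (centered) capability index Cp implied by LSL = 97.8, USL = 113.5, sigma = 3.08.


Cp = (USL - LSL) / (6 * sigma)
= (113.5 - 97.8) / (6 * 3.08)
= 15.7000 / 18.4800
= 0.8496

0.8496


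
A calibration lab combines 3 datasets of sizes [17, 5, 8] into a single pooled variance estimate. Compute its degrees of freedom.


nu = sum_i (n_i - 1)
nu = ((17 - 1) + (5 - 1) + (8 - 1))
nu = 16 + 4 + 7
nu = 27

27


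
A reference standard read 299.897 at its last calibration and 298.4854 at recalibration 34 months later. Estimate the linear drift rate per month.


rate = (v2 - v1) / months
= (298.4854 - 299.897) / 34
= -1.4116 / 34
= -0.0415

-0.0415


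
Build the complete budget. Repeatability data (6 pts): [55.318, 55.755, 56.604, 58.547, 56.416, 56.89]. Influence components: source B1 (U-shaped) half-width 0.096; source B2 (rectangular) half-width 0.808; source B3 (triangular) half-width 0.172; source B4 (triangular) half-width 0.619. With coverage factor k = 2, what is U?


mean = (55.318 + 55.755 + 56.604 + 58.547 + 56.416 + 56.89) / 6 = 56.58833333
s = sqrt(sum((x - mean)^2)/(n-1)) = 1.1194207
u_A = s / sqrt(n) = 1.1194207 / sqrt(6) = 0.45700159
u_B1 = 0.096 / sqrt(2) = 0.067882251
u_B2 = 0.808 / sqrt(3) = 0.46649902
u_B3 = 0.172 / sqrt(6) = 0.070218706
u_B4 = 0.619 / sqrt(6) = 0.25270569
uc = sqrt(0.45700159^2 + 0.067882251^2 + 0.46649902^2 + 0.070218706^2 + 0.25270569^2) = 0.70701529
U = k * uc = 2 * 0.70701529
U = 1.4140

1.4140


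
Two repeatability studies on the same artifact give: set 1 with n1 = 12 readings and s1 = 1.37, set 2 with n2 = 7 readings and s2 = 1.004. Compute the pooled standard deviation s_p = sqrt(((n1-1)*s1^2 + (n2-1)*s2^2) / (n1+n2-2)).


s_p = sqrt(((n1-1)*s1^2 + (n2-1)*s2^2) / (n1+n2-2))
numerator = (12-1)*1.37^2 + (7-1)*1.004^2 = 20.6459 + 6.048096 = 26.693996
denominator = 12 + 7 - 2 = 17
s_p^2 = 26.693996 / 17 = 1.5702351
s_p = sqrt(1.5702351) = 1.2531

1.2531
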